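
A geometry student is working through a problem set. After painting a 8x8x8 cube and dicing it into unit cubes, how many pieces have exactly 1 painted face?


Large cube: 8 x 8 x 8, cut into unit cubes.
n = 8, so n - 2 = 6
Cubes with 1 painted face lie in the interior of each face.
A cube has 6 faces; each contributes (n - 2)^2 = 36 such cubes.
Count = 6 * 36 = 216
216 unit cubes


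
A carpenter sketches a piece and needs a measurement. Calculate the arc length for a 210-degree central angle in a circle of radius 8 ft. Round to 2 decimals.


Shape: circular arc
Radius r = 8 ft, Angle = 210 degrees
Formula: L = (angle/360) * 2 * pi * r
2 * pi * r = 16 * pi
L = (210/360) * 16 * pi
L = 9.333333 * pi
L = 29.32
29.32 ft


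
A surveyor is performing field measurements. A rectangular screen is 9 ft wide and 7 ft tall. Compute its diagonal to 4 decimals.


Shape: rectangle (diagonal via Pythagoras)
Sides: 9 ft and 7 ft
Formula: d = sqrt(l^2 + w^2)
l^2 = 81, w^2 = 49
l^2 + w^2 = 130
d = sqrt(130)
d = 11.4018
11.4018 ft


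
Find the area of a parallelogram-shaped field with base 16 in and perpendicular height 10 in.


Shape: parallelogram
Base b = 16 in, Height h = 10 in
Formula: A = b * h
A = 16 * 10
A = 160
160 in^2


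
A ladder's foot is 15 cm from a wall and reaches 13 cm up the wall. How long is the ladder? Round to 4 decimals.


Shape: right triangle
Legs a = 15 cm, b = 13 cm
Formula: c = sqrt(a^2 + b^2)
a^2 = 225, b^2 = 169
a^2 + b^2 = 394
c = sqrt(394)
c = 19.8494
19.8494 cm


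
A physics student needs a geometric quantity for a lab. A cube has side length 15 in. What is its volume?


Shape: cube
Side s = 15 in
Formula: V = s^3
V = 15 * 15 * 15
V = 225 * 15
V = 3375
3375 in^3


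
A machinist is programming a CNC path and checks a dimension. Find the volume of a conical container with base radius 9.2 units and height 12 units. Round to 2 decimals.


Shape: cone
Radius r = 9.2 units, Height h = 12 units
Formula: V = (1/3) * pi * r^2 * h
r^2 = 84.64
pi * r^2 * h = pi * 84.64 * 12 = 1015.68 * pi
V = 1015.68 * pi / 3
V = 1063.62
1063.62 units^3


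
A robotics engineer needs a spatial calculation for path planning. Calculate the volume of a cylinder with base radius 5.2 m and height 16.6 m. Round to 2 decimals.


Shape: cylinder
Radius r = 5.2 m, Height h = 16.6 m
Formula: V = pi * r^2 * h
r^2 = 27.04
V = pi * 27.04 * 16.6
V = 448.864 * pi
V = 1410.15
1410.15 m^3


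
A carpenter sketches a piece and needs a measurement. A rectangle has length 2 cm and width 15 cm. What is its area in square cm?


Shape: rectangle
Length l = 2 cm, Width w = 15 cm
Formula: A = l * w
A = 2 * 15
A = 30
30 cm^2


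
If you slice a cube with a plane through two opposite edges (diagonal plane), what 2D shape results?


Solid: cube
Cutting plane: through two opposite edges (diagonal plane)
Visualize the intersection of the plane with the solid's surface.
The boundary of the cut region is a rectangle.
rectangle


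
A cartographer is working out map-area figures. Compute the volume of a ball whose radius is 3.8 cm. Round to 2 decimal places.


Shape: sphere
Radius r = 3.8 cm
Formula: V = (4/3) * pi * r^3
r^3 = 54.872
(4/3) * 54.872 = 73.162667
V = 73.162667 * pi
V = 229.85
229.85 cm^3


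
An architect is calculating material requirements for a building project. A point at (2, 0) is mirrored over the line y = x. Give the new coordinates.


Transformation: reflection
Original point: (2, 0)
Rule for reflection over y = x: (x, y) -> (y, x)
Apply: (2, 0) -> (0, 2)
(0, 2)


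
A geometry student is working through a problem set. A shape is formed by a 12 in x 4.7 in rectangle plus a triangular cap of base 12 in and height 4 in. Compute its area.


Composite shape: rectangle + triangle
Rectangle area = 12 * 4.7 = 56.4
Triangle area = 0.5 * 12 * 4 = 24
Total = 56.4 + 24
Total = 80.4
80.4 in^2


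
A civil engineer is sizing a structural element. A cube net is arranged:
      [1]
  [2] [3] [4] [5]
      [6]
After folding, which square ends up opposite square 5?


Net: cross layout. Take square 3 as the base (bottom).
Fold the four squares in the horizontal row up around 3: 2 -> left, 4 -> right, 5 wraps to the top.
Fold 1 and 6 up from 3: 1 -> back, 6 -> front.
Opposite pairs are therefore: (1, 6), (2, 4), (3, 5).
Face 5 is opposite face 3.
face 3


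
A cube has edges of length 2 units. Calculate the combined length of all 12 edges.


Shape: cube
Side s = 2 units
A cube has 12 edges, all equal.
Formula: total edge length = 12 * s
Total = 12 * 2
Total = 24
24 units


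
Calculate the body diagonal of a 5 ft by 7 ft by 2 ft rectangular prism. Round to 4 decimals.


Shape: rectangular box (space diagonal)
l = 5 ft, w = 7 ft, h = 2 ft
Visualize: the diagonal of the base, then a right triangle with that diagonal and the height.
Formula: d = sqrt(l^2 + w^2 + h^2)
l^2 + w^2 + h^2 = 25 + 49 + 4 = 78
d = sqrt(78)
d = 8.8318
8.8318 ft


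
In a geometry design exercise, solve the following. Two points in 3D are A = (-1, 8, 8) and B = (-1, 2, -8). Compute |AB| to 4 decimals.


3D distance between two points
P1 = (-1, 8, 8), P2 = (-1, 2, -8)
Formula: d = sqrt((x2-x1)^2 + (y2-y1)^2 + (z2-z1)^2)
dx = -1 - -1 = 0
dy = 2 - 8 = -6
dz = -8 - 8 = -16
dx^2 + dy^2 + dz^2 = 0 + 36 + 256 = 292
d = sqrt(292)
d = 17.088
17.088 units


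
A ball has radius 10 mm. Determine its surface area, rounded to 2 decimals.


Shape: sphere
Radius r = 10 mm
Formula: SA = 4 * pi * r^2
r^2 = 100
SA = 4 * pi * 100
SA = 400 * pi
SA = 1256.64
1256.64 mm^2


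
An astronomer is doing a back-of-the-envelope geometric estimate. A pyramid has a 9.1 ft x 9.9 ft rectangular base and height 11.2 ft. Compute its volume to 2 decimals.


Shape: rectangular pyramid
Base: 9.1 ft x 9.9 ft, Height h = 11.2 ft
Formula: V = (1/3) * base_area * h
base_area = 9.1 * 9.9 = 90.09
base_area * h = 90.09 * 11.2 = 1009.008
V = 1009.008 / 3
V = 336.34
336.34 ft^3


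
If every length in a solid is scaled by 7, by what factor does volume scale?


Linear scale factor k = 7
Rule: under a linear scaling by k, volumes scale by k^3.
k^3 = 7 * 7 * 7
k^3 = 49 * 7
k^3 = 343
Volume scales by a factor of 343.
343 (dimensionless)


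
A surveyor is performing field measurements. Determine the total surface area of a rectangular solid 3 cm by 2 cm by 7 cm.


Shape: rectangular prism
l = 3 cm, w = 2 cm, h = 7 cm
Formula: SA = 2(lw + lh + wh)
lw = 6, lh = 21, wh = 14
lw + lh + wh = 41
SA = 2 * 41
SA = 82
82 cm^2


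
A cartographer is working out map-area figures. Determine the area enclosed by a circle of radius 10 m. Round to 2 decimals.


Shape: circle
Radius r = 10 m
Formula: A = pi * r^2
r^2 = 10^2 = 100
A = pi * 100
A = 314.16
314.16 m^2


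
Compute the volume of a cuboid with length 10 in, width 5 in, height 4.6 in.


Shape: rectangular prism
l = 10 in, w = 5 in, h = 4.6 in
Formula: V = l * w * h
V = 10 * 5 * 4.6
V = 50 * 4.6
V = 230
230 in^3


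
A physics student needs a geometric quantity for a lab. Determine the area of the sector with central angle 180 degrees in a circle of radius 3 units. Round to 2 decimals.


Shape: circular sector
Radius r = 3 units, Angle = 180 degrees
Formula: A = (angle/360) * pi * r^2
r^2 = 9
Fraction of circle = 180/360
A = (180/360) * pi * 9
A = 4.5 * pi
A = 14.14
14.14 units^2


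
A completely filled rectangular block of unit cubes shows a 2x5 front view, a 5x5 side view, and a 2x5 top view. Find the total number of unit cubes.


Orthographic views of a solid rectangular block:
Front view 2 x 5 -> length = 2, height = 5
Side view 5 x 5 -> width = 5, height = 5 (consistent)
Top view 2 x 5 -> confirms length = 2, width = 5
The block is 2 x 5 x 5.
Total unit cubes = 2 * 5 * 5 = 50
50 unit cubes


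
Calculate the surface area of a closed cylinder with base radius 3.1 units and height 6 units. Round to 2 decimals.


Shape: closed cylinder
Radius r = 3.1 units, Height h = 6 units
Formula: SA = 2*pi*r^2 + 2*pi*r*h = 2*pi*r*(r + h)
r + h = 9.1
2 * r * (r + h) = 2 * 3.1 * 9.1 = 56.42
SA = 56.42 * pi
SA = 177.25
177.25 units^2


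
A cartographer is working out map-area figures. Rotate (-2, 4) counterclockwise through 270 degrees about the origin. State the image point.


Transformation: rotation about the origin
Original point: (-2, 4)
Rule for 270 deg counterclockwise: (x, y) -> (y, -x)
Apply: (-2, 4) -> (4, 2)
(4, 2)


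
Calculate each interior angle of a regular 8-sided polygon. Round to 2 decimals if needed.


Shape: regular octagon (8 sides)
Formula: interior angle = (n - 2) * 180 / n
(n - 2) = 6
(n - 2) * 180 = 1080
angle = 1080 / 8
angle = 135
135 degrees


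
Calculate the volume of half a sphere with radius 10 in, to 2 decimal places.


Shape: hemisphere (half of a sphere)
Radius r = 10 in
Formula: V = (1/2) * (4/3) * pi * r^3 = (2/3) * pi * r^3
r^3 = 1000
(2/3) * 1000 = 666.666667
V = 666.666667 * pi
V = 2094.4
2094.4 in^3


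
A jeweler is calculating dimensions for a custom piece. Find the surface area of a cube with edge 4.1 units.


Shape: cube
Side s = 4.1 units
A cube has 6 square faces.
Formula: SA = 6 * s^2
s^2 = 16.81
SA = 6 * 16.81
SA = 100.86
100.86 units^2


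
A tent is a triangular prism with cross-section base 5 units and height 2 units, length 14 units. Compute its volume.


Shape: triangular prism
Triangle base = 5 units, triangle height = 2 units, prism length L = 14 units
Formula: V = (1/2 * b * h_tri) * L
Cross-section area = 0.5 * 5 * 2 = 5
V = 5 * 14
V = 70
70 units^3


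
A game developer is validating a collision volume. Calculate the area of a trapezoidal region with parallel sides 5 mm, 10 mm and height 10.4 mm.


Shape: trapezoid
Parallel sides a = 5 mm, b = 10 mm; Height h = 10.4 mm
Formula: A = (a + b) * h / 2
a + b = 5 + 10 = 15
A = 15 * 10.4 / 2
A = 156 / 2
A = 78
78 mm^2


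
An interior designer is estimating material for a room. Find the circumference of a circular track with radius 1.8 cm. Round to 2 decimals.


Shape: circle
Radius r = 1.8 cm
Formula: C = 2 * pi * r
C = 2 * pi * 1.8
C = 3.6 * pi
C = 11.31
11.31 cm


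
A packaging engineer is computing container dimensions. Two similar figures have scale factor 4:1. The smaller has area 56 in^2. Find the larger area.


Linear scale factor k = 4
Original area = 56 in^2
Rule: under a linear scaling by k, areas scale by k^2.
k^2 = 4^2 = 16
New area = 56 * 16
New area = 896
896 in^2


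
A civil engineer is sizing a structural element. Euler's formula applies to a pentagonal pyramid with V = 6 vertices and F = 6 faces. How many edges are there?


Polyhedron: pentagonal pyramid
Euler's formula for convex polyhedra: V - E + F = 2
Given: V = 6 vertices and F = 6 faces
Solve for E:
E = V + F - 2 = 6 + 6 - 2 = 10
10 edges


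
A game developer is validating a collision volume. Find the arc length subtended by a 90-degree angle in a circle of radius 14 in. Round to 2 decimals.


Shape: circular arc
Radius r = 14 in, Angle = 90 degrees
Formula: L = (angle/360) * 2 * pi * r
2 * pi * r = 28 * pi
L = (90/360) * 28 * pi
L = 7 * pi
L = 21.99
21.99 in


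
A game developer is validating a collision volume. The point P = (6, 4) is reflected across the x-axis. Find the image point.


Transformation: reflection
Original point: (6, 4)
Rule for reflection over the x-axis: (x, y) -> (x, -y)
Apply: (6, 4) -> (6, -4)
(6, -4)


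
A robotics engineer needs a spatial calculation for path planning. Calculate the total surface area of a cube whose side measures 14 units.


Shape: cube
Side s = 14 units
A cube has 6 square faces.
Formula: SA = 6 * s^2
s^2 = 196
SA = 6 * 196
SA = 1176
1176 units^2


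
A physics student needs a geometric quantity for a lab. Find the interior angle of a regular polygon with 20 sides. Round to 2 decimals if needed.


Shape: regular icosagon (20 sides)
Formula: interior angle = (n - 2) * 180 / n
(n - 2) = 18
(n - 2) * 180 = 3240
angle = 3240 / 20
angle = 162
162 degrees


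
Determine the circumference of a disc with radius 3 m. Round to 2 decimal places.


Shape: circle
Radius r = 3 m
Formula: C = 2 * pi * r
C = 2 * pi * 3
C = 6 * pi
C = 18.85
18.85 m


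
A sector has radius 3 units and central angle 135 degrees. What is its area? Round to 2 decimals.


Shape: circular sector
Radius r = 3 units, Angle = 135 degrees
Formula: A = (angle/360) * pi * r^2
r^2 = 9
Fraction of circle = 135/360
A = (135/360) * pi * 9
A = 3.375 * pi
A = 10.6
10.6 units^2


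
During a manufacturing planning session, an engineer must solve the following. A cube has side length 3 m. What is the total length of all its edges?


Shape: cube
Side s = 3 m
A cube has 12 edges, all equal.
Formula: total edge length = 12 * s
Total = 12 * 3
Total = 36
36 m


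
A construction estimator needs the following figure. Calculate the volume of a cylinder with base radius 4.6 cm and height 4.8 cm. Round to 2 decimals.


Shape: cylinder
Radius r = 4.6 cm, Height h = 4.8 cm
Formula: V = pi * r^2 * h
r^2 = 21.16
V = pi * 21.16 * 4.8
V = 101.568 * pi
V = 319.09
319.09 cm^3


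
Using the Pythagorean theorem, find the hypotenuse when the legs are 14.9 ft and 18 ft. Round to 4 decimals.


Shape: right triangle
Legs a = 14.9 ft, b = 18 ft
Formula: c = sqrt(a^2 + b^2)
a^2 = 222.01, b^2 = 324
a^2 + b^2 = 546.01
c = sqrt(546.01)
c = 23.3669
23.3669 ft


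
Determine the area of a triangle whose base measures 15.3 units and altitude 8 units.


Shape: triangle
Base b = 15.3 units, Height h = 8 units
Formula: A = (1/2) * b * h
A = 0.5 * 15.3 * 8
A = 0.5 * 122.4
A = 61.2
61.2 units^2


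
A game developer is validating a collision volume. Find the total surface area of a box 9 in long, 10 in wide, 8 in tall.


Shape: rectangular prism
l = 9 in, w = 10 in, h = 8 in
Formula: SA = 2(lw + lh + wh)
lw = 90, lh = 72, wh = 80
lw + lh + wh = 242
SA = 2 * 242
SA = 484
484 in^2


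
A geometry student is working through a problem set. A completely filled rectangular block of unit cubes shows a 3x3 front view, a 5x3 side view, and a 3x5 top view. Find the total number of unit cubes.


Orthographic views of a solid rectangular block:
Front view 3 x 3 -> length = 3, height = 3
Side view 5 x 3 -> width = 5, height = 3 (consistent)
Top view 3 x 5 -> confirms length = 3, width = 5
The block is 3 x 5 x 3.
Total unit cubes = 3 * 5 * 3 = 45
45 unit cubes


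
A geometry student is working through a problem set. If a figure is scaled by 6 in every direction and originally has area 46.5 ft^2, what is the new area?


Linear scale factor k = 6
Original area = 46.5 ft^2
Rule: under a linear scaling by k, areas scale by k^2.
k^2 = 6^2 = 36
New area = 46.5 * 36
New area = 1674
1674 ft^2


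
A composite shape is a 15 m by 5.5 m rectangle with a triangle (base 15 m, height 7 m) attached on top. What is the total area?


Composite shape: rectangle + triangle
Rectangle area = 15 * 5.5 = 82.5
Triangle area = 0.5 * 15 * 7 = 52.5
Total = 82.5 + 52.5
Total = 135
135 m^2


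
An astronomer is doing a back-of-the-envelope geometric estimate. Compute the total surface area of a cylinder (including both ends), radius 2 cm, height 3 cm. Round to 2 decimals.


Shape: closed cylinder
Radius r = 2 cm, Height h = 3 cm
Formula: SA = 2*pi*r^2 + 2*pi*r*h = 2*pi*r*(r + h)
r + h = 5
2 * r * (r + h) = 2 * 2 * 5 = 20
SA = 20 * pi
SA = 62.83
62.83 cm^2


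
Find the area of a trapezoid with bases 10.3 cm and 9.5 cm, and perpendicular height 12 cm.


Shape: trapezoid
Parallel sides a = 10.3 cm, b = 9.5 cm; Height h = 12 cm
Formula: A = (a + b) * h / 2
a + b = 10.3 + 9.5 = 19.8
A = 19.8 * 12 / 2
A = 237.6 / 2
A = 118.8
118.8 cm^2


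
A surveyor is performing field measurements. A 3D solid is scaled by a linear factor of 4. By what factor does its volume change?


Linear scale factor k = 4
Rule: under a linear scaling by k, volumes scale by k^3.
k^3 = 4 * 4 * 4
k^3 = 16 * 4
k^3 = 64
Volume scales by a factor of 64.
64 (dimensionless)


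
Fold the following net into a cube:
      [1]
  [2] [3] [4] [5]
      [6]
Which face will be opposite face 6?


Net: cross layout. Take square 3 as the base (bottom).
Fold the four squares in the horizontal row up around 3: 2 -> left, 4 -> right, 5 wraps to the top.
Fold 1 and 6 up from 3: 1 -> back, 6 -> front.
Opposite pairs are therefore: (1, 6), (2, 4), (3, 5).
Face 6 is opposite face 1.
face 1


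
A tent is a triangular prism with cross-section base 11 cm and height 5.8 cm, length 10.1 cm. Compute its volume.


Shape: triangular prism
Triangle base = 11 cm, triangle height = 5.8 cm, prism length L = 10.1 cm
Formula: V = (1/2 * b * h_tri) * L
Cross-section area = 0.5 * 11 * 5.8 = 31.9
V = 31.9 * 10.1
V = 322.19
322.19 cm^3


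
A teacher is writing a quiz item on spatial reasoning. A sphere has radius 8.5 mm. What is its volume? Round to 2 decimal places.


Shape: sphere
Radius r = 8.5 mm
Formula: V = (4/3) * pi * r^3
r^3 = 614.125
(4/3) * 614.125 = 818.833333
V = 818.833333 * pi
V = 2572.44
2572.44 mm^3


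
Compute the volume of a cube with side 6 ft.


Shape: cube
Side s = 6 ft
Formula: V = s^3
V = 6 * 6 * 6
V = 36 * 6
V = 216
216 ft^3


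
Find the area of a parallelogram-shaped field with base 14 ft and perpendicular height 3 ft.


Shape: parallelogram
Base b = 14 ft, Height h = 3 ft
Formula: A = b * h
A = 14 * 3
A = 42
42 ft^2


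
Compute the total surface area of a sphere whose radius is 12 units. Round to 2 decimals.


Shape: sphere
Radius r = 12 units
Formula: SA = 4 * pi * r^2
r^2 = 144
SA = 4 * pi * 144
SA = 576 * pi
SA = 1809.56
1809.56 units^2


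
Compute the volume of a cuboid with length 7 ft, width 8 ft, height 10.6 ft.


Shape: rectangular prism
l = 7 ft, w = 8 ft, h = 10.6 ft
Formula: V = l * w * h
V = 7 * 8 * 10.6
V = 56 * 10.6
V = 593.6
593.6 ft^3


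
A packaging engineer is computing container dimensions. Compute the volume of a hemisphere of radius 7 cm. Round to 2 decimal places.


Shape: hemisphere (half of a sphere)
Radius r = 7 cm
Formula: V = (1/2) * (4/3) * pi * r^3 = (2/3) * pi * r^3
r^3 = 343
(2/3) * 343 = 228.666667
V = 228.666667 * pi
V = 718.38
718.38 cm^3


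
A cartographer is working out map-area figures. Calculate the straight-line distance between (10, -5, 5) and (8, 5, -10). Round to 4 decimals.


3D distance between two points
P1 = (10, -5, 5), P2 = (8, 5, -10)
Formula: d = sqrt((x2-x1)^2 + (y2-y1)^2 + (z2-z1)^2)
dx = 8 - 10 = -2
dy = 5 - -5 = 10
dz = -10 - 5 = -15
dx^2 + dy^2 + dz^2 = 4 + 100 + 225 = 329
d = sqrt(329)
d = 18.1384
18.1384 units


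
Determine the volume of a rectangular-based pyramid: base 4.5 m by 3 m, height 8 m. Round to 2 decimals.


Shape: rectangular pyramid
Base: 4.5 m x 3 m, Height h = 8 m
Formula: V = (1/3) * base_area * h
base_area = 4.5 * 3 = 13.5
base_area * h = 13.5 * 8 = 108
V = 108 / 3
V = 36
36 m^3


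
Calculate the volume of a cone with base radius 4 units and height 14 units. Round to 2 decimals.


Shape: cone
Radius r = 4 units, Height h = 14 units
Formula: V = (1/3) * pi * r^2 * h
r^2 = 16
pi * r^2 * h = pi * 16 * 14 = 224 * pi
V = 224 * pi / 3
V = 234.57
234.57 units^3


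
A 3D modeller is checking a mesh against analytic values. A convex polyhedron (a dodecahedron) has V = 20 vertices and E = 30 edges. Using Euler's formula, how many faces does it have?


Polyhedron: dodecahedron
Euler's formula for convex polyhedra: V - E + F = 2
Given: V = 20 vertices and E = 30 edges
Solve for F:
F = 2 + E - V = 2 + 30 - 20 = 12
12 faces


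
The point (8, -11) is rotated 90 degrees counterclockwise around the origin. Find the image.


Transformation: rotation about the origin
Original point: (8, -11)
Rule for 90 deg counterclockwise: (x, y) -> (-y, x)
Apply: (8, -11) -> (11, 8)
(11, 8)


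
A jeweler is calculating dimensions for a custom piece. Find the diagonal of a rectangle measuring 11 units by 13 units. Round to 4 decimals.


Shape: rectangle (diagonal via Pythagoras)
Sides: 11 units and 13 units
Formula: d = sqrt(l^2 + w^2)
l^2 = 121, w^2 = 169
l^2 + w^2 = 290
d = sqrt(290)
d = 17.0294
17.0294 units


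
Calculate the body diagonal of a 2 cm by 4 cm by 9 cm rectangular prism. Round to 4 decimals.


Shape: rectangular box (space diagonal)
l = 2 cm, w = 4 cm, h = 9 cm
Visualize: the diagonal of the base, then a right triangle with that diagonal and the height.
Formula: d = sqrt(l^2 + w^2 + h^2)
l^2 + w^2 + h^2 = 4 + 16 + 81 = 101
d = sqrt(101)
d = 10.0499
10.0499 cm


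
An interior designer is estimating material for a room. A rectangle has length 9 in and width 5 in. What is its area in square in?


Shape: rectangle
Length l = 9 in, Width w = 5 in
Formula: A = l * w
A = 9 * 5
A = 45
45 in^2


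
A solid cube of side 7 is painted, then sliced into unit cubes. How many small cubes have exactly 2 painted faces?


Large cube: 7 x 7 x 7, cut into unit cubes.
n = 7, so n - 2 = 5
Cubes with 2 painted faces lie along the edges, excluding corners.
A cube has 12 edges; each contributes (n - 2) = 5 such cubes.
Count = 12 * 5 = 60
60 unit cubes


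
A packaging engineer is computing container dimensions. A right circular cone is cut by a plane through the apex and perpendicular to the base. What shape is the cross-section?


Solid: right circular cone
Cutting plane: through the apex and perpendicular to the base
Visualize the intersection of the plane with the solid's surface.
The boundary of the cut region is a isosceles triangle.
isosceles triangle


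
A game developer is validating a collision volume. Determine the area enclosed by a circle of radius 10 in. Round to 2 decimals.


Shape: circle
Radius r = 10 in
Formula: A = pi * r^2
r^2 = 10^2 = 100
A = pi * 100
A = 314.16
314.16 in^2


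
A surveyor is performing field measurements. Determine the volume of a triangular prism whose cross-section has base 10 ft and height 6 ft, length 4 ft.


Shape: triangular prism
Triangle base = 10 ft, triangle height = 6 ft, prism length L = 4 ft
Formula: V = (1/2 * b * h_tri) * L
Cross-section area = 0.5 * 10 * 6 = 30
V = 30 * 4
V = 120
120 ft^3


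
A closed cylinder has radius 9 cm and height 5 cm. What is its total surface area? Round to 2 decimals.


Shape: closed cylinder
Radius r = 9 cm, Height h = 5 cm
Formula: SA = 2*pi*r^2 + 2*pi*r*h = 2*pi*r*(r + h)
r + h = 14
2 * r * (r + h) = 2 * 9 * 14 = 252
SA = 252 * pi
SA = 791.68
791.68 cm^2


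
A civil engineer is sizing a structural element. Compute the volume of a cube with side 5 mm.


Shape: cube
Side s = 5 mm
Formula: V = s^3
V = 5 * 5 * 5
V = 25 * 5
V = 125
125 mm^3


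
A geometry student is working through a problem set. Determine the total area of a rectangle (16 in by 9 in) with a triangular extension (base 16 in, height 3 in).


Composite shape: rectangle + triangle
Rectangle area = 16 * 9 = 144
Triangle area = 0.5 * 16 * 3 = 24
Total = 144 + 24
Total = 168
168 in^2


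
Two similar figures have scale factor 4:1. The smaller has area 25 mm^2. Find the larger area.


Linear scale factor k = 4
Original area = 25 mm^2
Rule: under a linear scaling by k, areas scale by k^2.
k^2 = 4^2 = 16
New area = 25 * 16
New area = 400
400 mm^2


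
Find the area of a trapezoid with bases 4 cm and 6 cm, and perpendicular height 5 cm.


Shape: trapezoid
Parallel sides a = 4 cm, b = 6 cm; Height h = 5 cm
Formula: A = (a + b) * h / 2
a + b = 4 + 6 = 10
A = 10 * 5 / 2
A = 50 / 2
A = 25
25 cm^2


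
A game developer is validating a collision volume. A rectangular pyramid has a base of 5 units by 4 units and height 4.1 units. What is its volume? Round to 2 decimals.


Shape: rectangular pyramid
Base: 5 units x 4 units, Height h = 4.1 units
Formula: V = (1/3) * base_area * h
base_area = 5 * 4 = 20
base_area * h = 20 * 4.1 = 82
V = 82 / 3
V = 27.33
27.33 units^3


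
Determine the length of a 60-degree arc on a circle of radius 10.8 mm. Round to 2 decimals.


Shape: circular arc
Radius r = 10.8 mm, Angle = 60 degrees
Formula: L = (angle/360) * 2 * pi * r
2 * pi * r = 21.6 * pi
L = (60/360) * 21.6 * pi
L = 3.6 * pi
L = 11.31
11.31 mm


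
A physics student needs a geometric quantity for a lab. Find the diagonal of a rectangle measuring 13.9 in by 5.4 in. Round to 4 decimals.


Shape: rectangle (diagonal via Pythagoras)
Sides: 13.9 in and 5.4 in
Formula: d = sqrt(l^2 + w^2)
l^2 = 193.21, w^2 = 29.16
l^2 + w^2 = 222.37
d = sqrt(222.37)
d = 14.9121
14.9121 in


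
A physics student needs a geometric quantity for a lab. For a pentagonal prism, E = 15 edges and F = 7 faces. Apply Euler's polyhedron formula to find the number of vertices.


Polyhedron: pentagonal prism
Euler's formula for convex polyhedra: V - E + F = 2
Given: E = 15 edges and F = 7 faces
Solve for V:
V = 2 + E - F = 2 + 15 - 7 = 10
10 vertices


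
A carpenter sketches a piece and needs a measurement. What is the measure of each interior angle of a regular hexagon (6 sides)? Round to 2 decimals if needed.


Shape: regular hexagon (6 sides)
Formula: interior angle = (n - 2) * 180 / n
(n - 2) = 4
(n - 2) * 180 = 720
angle = 720 / 6
angle = 120
120 degrees


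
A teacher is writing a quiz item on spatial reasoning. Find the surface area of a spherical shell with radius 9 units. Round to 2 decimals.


Shape: sphere
Radius r = 9 units
Formula: SA = 4 * pi * r^2
r^2 = 81
SA = 4 * pi * 81
SA = 324 * pi
SA = 1017.88
1017.88 units^2


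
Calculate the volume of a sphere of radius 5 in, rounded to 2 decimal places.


Shape: sphere
Radius r = 5 in
Formula: V = (4/3) * pi * r^3
r^3 = 125
(4/3) * 125 = 166.666667
V = 166.666667 * pi
V = 523.6
523.6 in^3


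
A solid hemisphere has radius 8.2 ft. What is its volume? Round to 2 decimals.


Shape: hemisphere (half of a sphere)
Radius r = 8.2 ft
Formula: V = (1/2) * (4/3) * pi * r^3 = (2/3) * pi * r^3
r^3 = 551.368
(2/3) * 551.368 = 367.578667
V = 367.578667 * pi
V = 1154.78
1154.78 ft^3


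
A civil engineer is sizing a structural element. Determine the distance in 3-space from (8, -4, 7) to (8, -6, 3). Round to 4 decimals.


3D distance between two points
P1 = (8, -4, 7), P2 = (8, -6, 3)
Formula: d = sqrt((x2-x1)^2 + (y2-y1)^2 + (z2-z1)^2)
dx = 8 - 8 = 0
dy = -6 - -4 = -2
dz = 3 - 7 = -4
dx^2 + dy^2 + dz^2 = 0 + 4 + 16 = 20
d = sqrt(20)
d = 4.4721
4.4721 units


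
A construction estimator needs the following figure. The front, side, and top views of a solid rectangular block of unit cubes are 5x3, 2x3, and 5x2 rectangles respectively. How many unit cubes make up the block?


Orthographic views of a solid rectangular block:
Front view 5 x 3 -> length = 5, height = 3
Side view 2 x 3 -> width = 2, height = 3 (consistent)
Top view 5 x 2 -> confirms length = 5, width = 2
The block is 5 x 2 x 3.
Total unit cubes = 5 * 2 * 3 = 30
30 unit cubes


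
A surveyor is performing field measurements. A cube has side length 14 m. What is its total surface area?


Shape: cube
Side s = 14 m
A cube has 6 square faces.
Formula: SA = 6 * s^2
s^2 = 196
SA = 6 * 196
SA = 1176
1176 m^2


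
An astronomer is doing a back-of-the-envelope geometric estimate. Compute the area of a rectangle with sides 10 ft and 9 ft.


Shape: rectangle
Length l = 10 ft, Width w = 9 ft
Formula: A = l * w
A = 10 * 9
A = 90
90 ft^2


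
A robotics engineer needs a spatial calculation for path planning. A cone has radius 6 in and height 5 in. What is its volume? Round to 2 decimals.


Shape: cone
Radius r = 6 in, Height h = 5 in
Formula: V = (1/3) * pi * r^2 * h
r^2 = 36
pi * r^2 * h = pi * 36 * 5 = 180 * pi
V = 180 * pi / 3
V = 188.5
188.5 in^3


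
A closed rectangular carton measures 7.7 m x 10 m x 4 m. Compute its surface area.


Shape: rectangular prism
l = 7.7 m, w = 10 m, h = 4 m
Formula: SA = 2(lw + lh + wh)
lw = 77, lh = 30.8, wh = 40
lw + lh + wh = 147.8
SA = 2 * 147.8
SA = 295.6
295.6 m^2


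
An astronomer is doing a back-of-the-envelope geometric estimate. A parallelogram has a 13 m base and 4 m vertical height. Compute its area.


Shape: parallelogram
Base b = 13 m, Height h = 4 m
Formula: A = b * h
A = 13 * 4
A = 52
52 m^2


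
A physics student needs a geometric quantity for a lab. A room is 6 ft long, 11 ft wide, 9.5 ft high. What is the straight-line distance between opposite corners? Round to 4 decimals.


Shape: rectangular box (space diagonal)
l = 6 ft, w = 11 ft, h = 9.5 ft
Visualize: the diagonal of the base, then a right triangle with that diagonal and the height.
Formula: d = sqrt(l^2 + w^2 + h^2)
l^2 + w^2 + h^2 = 36 + 121 + 90.25 = 247.25
d = sqrt(247.25)
d = 15.7242
15.7242 ft


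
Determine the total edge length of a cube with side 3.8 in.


Shape: cube
Side s = 3.8 in
A cube has 12 edges, all equal.
Formula: total edge length = 12 * s
Total = 12 * 3.8
Total = 45.6
45.6 in


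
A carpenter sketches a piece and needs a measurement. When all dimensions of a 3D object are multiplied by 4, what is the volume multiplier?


Linear scale factor k = 4
Rule: under a linear scaling by k, volumes scale by k^3.
k^3 = 4 * 4 * 4
k^3 = 16 * 4
k^3 = 64
Volume scales by a factor of 64.
64 (dimensionless)


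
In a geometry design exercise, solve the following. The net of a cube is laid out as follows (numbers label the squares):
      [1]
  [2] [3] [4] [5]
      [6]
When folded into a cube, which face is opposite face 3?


Net: cross layout. Take square 3 as the base (bottom).
Fold the four squares in the horizontal row up around 3: 2 -> left, 4 -> right, 5 wraps to the top.
Fold 1 and 6 up from 3: 1 -> back, 6 -> front.
Opposite pairs are therefore: (1, 6), (2, 4), (3, 5).
Face 3 is opposite face 5.
face 5


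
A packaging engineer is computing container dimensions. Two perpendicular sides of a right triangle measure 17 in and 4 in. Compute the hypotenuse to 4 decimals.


Shape: right triangle
Legs a = 17 in, b = 4 in
Formula: c = sqrt(a^2 + b^2)
a^2 = 289, b^2 = 16
a^2 + b^2 = 305
c = sqrt(305)
c = 17.4642
17.4642 in


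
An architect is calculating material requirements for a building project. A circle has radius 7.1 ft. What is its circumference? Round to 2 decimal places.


Shape: circle
Radius r = 7.1 ft
Formula: C = 2 * pi * r
C = 2 * pi * 7.1
C = 14.2 * pi
C = 44.61
44.61 ft


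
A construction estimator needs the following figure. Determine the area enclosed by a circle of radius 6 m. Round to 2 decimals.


Shape: circle
Radius r = 6 m
Formula: A = pi * r^2
r^2 = 6^2 = 36
A = pi * 36
A = 113.1
113.1 m^2


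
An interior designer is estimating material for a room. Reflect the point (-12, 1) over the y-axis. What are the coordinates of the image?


Transformation: reflection
Original point: (-12, 1)
Rule for reflection over the y-axis: (x, y) -> (-x, y)
Apply: (-12, 1) -> (12, 1)
(12, 1)


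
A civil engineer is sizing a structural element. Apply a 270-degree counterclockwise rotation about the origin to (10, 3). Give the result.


Transformation: rotation about the origin
Original point: (10, 3)
Rule for 270 deg counterclockwise: (x, y) -> (y, -x)
Apply: (10, 3) -> (3, -10)
(3, -10)


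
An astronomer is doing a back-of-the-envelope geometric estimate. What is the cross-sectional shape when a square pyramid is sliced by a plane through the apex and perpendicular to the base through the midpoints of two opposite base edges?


Solid: square pyramid
Cutting plane: through the apex and perpendicular to the base through the midpoints of two opposite base edges
Visualize the intersection of the plane with the solid's surface.
The boundary of the cut region is a isosceles triangle.
isosceles triangle


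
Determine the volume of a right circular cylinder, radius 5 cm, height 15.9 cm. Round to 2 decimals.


Shape: cylinder
Radius r = 5 cm, Height h = 15.9 cm
Formula: V = pi * r^2 * h
r^2 = 25
V = pi * 25 * 15.9
V = 397.5 * pi
V = 1248.78
1248.78 cm^3


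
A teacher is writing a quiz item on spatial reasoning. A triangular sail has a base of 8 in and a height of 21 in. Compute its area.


Shape: triangle
Base b = 8 in, Height h = 21 in
Formula: A = (1/2) * b * h
A = 0.5 * 8 * 21
A = 0.5 * 168
A = 84
84 in^2


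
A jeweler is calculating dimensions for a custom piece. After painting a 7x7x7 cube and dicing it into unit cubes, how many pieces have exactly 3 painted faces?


Large cube: 7 x 7 x 7, cut into unit cubes.
Cubes with 3 painted faces are at the corners. A cube always has 8 corners.
Count = 8
8 unit cubes


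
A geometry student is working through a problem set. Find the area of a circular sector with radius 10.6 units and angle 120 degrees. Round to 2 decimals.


Shape: circular sector
Radius r = 10.6 units, Angle = 120 degrees
Formula: A = (angle/360) * pi * r^2
r^2 = 112.36
Fraction of circle = 120/360
A = (120/360) * pi * 112.36
A = 37.453333 * pi
A = 117.66
117.66 units^2


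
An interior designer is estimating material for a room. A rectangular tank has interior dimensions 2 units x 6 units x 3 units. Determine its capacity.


Shape: rectangular prism
l = 2 units, w = 6 units, h = 3 units
Formula: V = l * w * h
V = 2 * 6 * 3
V = 12 * 3
V = 36
36 units^3


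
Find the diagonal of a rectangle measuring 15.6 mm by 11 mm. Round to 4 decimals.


Shape: rectangle (diagonal via Pythagoras)
Sides: 15.6 mm and 11 mm
Formula: d = sqrt(l^2 + w^2)
l^2 = 243.36, w^2 = 121
l^2 + w^2 = 364.36
d = sqrt(364.36)
d = 19.0882
19.0882 mm


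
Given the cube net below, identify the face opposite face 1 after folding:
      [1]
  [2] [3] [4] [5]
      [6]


Net: cross layout. Take square 3 as the base (bottom).
Fold the four squares in the horizontal row up around 3: 2 -> left, 4 -> right, 5 wraps to the top.
Fold 1 and 6 up from 3: 1 -> back, 6 -> front.
Opposite pairs are therefore: (1, 6), (2, 4), (3, 5).
Face 1 is opposite face 6.
face 6


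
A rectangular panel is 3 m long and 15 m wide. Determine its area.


Shape: rectangle
Length l = 3 m, Width w = 15 m
Formula: A = l * w
A = 3 * 15
A = 45
45 m^2


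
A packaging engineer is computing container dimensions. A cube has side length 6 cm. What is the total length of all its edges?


Shape: cube
Side s = 6 cm
A cube has 12 edges, all equal.
Formula: total edge length = 12 * s
Total = 12 * 6
Total = 72
72 cm


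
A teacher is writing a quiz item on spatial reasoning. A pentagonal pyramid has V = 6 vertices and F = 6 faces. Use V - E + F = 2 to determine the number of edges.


Polyhedron: pentagonal pyramid
Euler's formula for convex polyhedra: V - E + F = 2
Given: V = 6 vertices and F = 6 faces
Solve for E:
E = V + F - 2 = 6 + 6 - 2 = 10
10 edges


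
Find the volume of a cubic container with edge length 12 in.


Shape: cube
Side s = 12 in
Formula: V = s^3
V = 12 * 12 * 12
V = 144 * 12
V = 1728
1728 in^3


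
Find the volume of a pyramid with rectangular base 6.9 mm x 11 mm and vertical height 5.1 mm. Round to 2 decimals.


Shape: rectangular pyramid
Base: 6.9 mm x 11 mm, Height h = 5.1 mm
Formula: V = (1/3) * base_area * h
base_area = 6.9 * 11 = 75.9
base_area * h = 75.9 * 5.1 = 387.09
V = 387.09 / 3
V = 129.03
129.03 mm^3


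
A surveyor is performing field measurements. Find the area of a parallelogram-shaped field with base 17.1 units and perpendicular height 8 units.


Shape: parallelogram
Base b = 17.1 units, Height h = 8 units
Formula: A = b * h
A = 17.1 * 8
A = 136.8
136.8 units^2


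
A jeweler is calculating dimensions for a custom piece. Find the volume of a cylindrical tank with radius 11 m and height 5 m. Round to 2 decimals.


Shape: cylinder
Radius r = 11 m, Height h = 5 m
Formula: V = pi * r^2 * h
r^2 = 121
V = pi * 121 * 5
V = 605 * pi
V = 1900.66
1900.66 m^3


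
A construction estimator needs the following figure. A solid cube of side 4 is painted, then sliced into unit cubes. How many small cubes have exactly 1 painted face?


Large cube: 4 x 4 x 4, cut into unit cubes.
n = 4, so n - 2 = 2
Cubes with 1 painted face lie in the interior of each face.
A cube has 6 faces; each contributes (n - 2)^2 = 4 such cubes.
Count = 6 * 4 = 24
24 unit cubes


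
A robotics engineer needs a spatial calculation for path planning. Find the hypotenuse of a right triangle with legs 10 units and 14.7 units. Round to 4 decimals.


Shape: right triangle
Legs a = 10 units, b = 14.7 units
Formula: c = sqrt(a^2 + b^2)
a^2 = 100, b^2 = 216.09
a^2 + b^2 = 316.09
c = sqrt(316.09)
c = 17.7789
17.7789 units


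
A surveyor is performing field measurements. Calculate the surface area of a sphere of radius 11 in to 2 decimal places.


Shape: sphere
Radius r = 11 in
Formula: SA = 4 * pi * r^2
r^2 = 121
SA = 4 * pi * 121
SA = 484 * pi
SA = 1520.53
1520.53 in^2


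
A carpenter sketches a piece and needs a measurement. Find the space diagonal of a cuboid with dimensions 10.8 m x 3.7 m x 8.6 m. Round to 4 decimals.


Shape: rectangular box (space diagonal)
l = 10.8 m, w = 3.7 m, h = 8.6 m
Visualize: the diagonal of the base, then a right triangle with that diagonal and the height.
Formula: d = sqrt(l^2 + w^2 + h^2)
l^2 + w^2 + h^2 = 116.64 + 13.69 + 73.96 = 204.29
d = sqrt(204.29)
d = 14.293
14.293 m


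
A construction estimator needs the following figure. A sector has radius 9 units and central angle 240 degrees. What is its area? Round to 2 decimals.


Shape: circular sector
Radius r = 9 units, Angle = 240 degrees
Formula: A = (angle/360) * pi * r^2
r^2 = 81
Fraction of circle = 240/360
A = (240/360) * pi * 81
A = 54 * pi
A = 169.65
169.65 units^2


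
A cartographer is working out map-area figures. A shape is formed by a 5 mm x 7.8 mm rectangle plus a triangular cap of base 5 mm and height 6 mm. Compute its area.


Composite shape: rectangle + triangle
Rectangle area = 5 * 7.8 = 39
Triangle area = 0.5 * 5 * 6 = 15
Total = 39 + 15
Total = 54
54 mm^2


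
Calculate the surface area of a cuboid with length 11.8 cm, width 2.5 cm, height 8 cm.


Shape: rectangular prism
l = 11.8 cm, w = 2.5 cm, h = 8 cm
Formula: SA = 2(lw + lh + wh)
lw = 29.5, lh = 94.4, wh = 20
lw + lh + wh = 143.9
SA = 2 * 143.9
SA = 287.8
287.8 cm^2


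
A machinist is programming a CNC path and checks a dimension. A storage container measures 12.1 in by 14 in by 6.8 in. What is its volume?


Shape: rectangular prism
l = 12.1 in, w = 14 in, h = 6.8 in
Formula: V = l * w * h
V = 12.1 * 14 * 6.8
V = 169.4 * 6.8
V = 1151.92
1151.92 in^3


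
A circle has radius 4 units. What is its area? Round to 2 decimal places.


Shape: circle
Radius r = 4 units
Formula: A = pi * r^2
r^2 = 4^2 = 16
A = pi * 16
A = 50.27
50.27 units^2


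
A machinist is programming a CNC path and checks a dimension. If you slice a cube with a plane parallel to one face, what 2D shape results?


Solid: cube
Cutting plane: parallel to one face
Visualize the intersection of the plane with the solid's surface.
The boundary of the cut region is a square.
square


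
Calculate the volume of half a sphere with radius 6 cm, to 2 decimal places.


Shape: hemisphere (half of a sphere)
Radius r = 6 cm
Formula: V = (1/2) * (4/3) * pi * r^3 = (2/3) * pi * r^3
r^3 = 216
(2/3) * 216 = 144
V = 144 * pi
V = 452.39
452.39 cm^3


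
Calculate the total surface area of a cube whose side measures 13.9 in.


Shape: cube
Side s = 13.9 in
A cube has 6 square faces.
Formula: SA = 6 * s^2
s^2 = 193.21
SA = 6 * 193.21
SA = 1159.26
1159.26 in^2


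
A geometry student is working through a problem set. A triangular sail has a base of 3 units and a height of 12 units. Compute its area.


Shape: triangle
Base b = 3 units, Height h = 12 units
Formula: A = (1/2) * b * h
A = 0.5 * 3 * 12
A = 0.5 * 36
A = 18
18 units^2


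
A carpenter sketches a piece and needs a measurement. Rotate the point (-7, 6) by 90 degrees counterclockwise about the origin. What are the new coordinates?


Transformation: rotation about the origin
Original point: (-7, 6)
Rule for 90 deg counterclockwise: (x, y) -> (-y, x)
Apply: (-7, 6) -> (-6, -7)
(-6, -7)
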